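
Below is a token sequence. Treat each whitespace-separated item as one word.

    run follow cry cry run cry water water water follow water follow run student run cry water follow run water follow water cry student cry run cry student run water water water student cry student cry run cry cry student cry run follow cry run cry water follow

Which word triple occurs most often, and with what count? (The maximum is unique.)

"cry run cry", 4 times

Trigram frequencies (highest first):
  cry run cry: 4
  run cry water: 3
  cry student cry: 3
  student cry run: 3
  run follow cry: 2
  water water water: 2
  … (26 more, each ≤ 2)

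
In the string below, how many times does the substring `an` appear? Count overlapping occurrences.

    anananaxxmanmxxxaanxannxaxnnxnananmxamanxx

9

Sliding a length-2 window over the 42 characters (41 positions):
  position 1–2: an
  position 3–4: an
  position 5–6: an
  position 11–12: an
  position 18–19: an
  position 21–22: an
  position 31–32: an
  position 33–34: an
  position 39–40: an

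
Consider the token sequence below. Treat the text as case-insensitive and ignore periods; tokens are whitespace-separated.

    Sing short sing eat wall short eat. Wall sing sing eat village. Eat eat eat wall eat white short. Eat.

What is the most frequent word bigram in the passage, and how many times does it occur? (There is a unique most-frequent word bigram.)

Bigram frequencies (highest first):
  eat wall: 3
  sing eat: 2
  short eat: 2
  eat eat: 2
  sing short: 1
  short sing: 1
  … (8 more, each ≤ 1)

"eat wall", 3 times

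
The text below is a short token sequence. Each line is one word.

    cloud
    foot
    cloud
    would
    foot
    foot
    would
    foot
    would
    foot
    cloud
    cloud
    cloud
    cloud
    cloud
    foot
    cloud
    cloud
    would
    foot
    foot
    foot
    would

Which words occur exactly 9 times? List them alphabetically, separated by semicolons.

cloud; foot

Unigram counts meeting the condition (exactly 9 times):
  cloud: 9
  foot: 9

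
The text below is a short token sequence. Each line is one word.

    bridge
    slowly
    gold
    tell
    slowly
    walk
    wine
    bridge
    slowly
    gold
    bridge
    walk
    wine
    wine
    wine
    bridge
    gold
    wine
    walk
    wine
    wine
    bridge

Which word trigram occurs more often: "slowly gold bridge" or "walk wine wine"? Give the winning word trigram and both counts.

"slowly gold bridge": 1 occurrence
"walk wine wine": 2 occurrences

"walk wine wine" (2 vs 1)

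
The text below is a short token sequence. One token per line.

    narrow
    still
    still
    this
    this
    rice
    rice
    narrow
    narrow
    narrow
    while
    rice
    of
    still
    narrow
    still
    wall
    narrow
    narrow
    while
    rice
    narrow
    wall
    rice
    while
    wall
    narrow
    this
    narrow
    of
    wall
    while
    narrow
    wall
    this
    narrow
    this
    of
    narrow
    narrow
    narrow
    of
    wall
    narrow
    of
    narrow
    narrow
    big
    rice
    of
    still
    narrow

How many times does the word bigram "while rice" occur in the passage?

Scanning the 51 overlapping bigram windows for "while rice":
  position 11–12: while rice
  position 20–21: while rice

2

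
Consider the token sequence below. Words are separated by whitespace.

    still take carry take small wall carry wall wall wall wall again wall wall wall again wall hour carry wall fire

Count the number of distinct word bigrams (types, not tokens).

13

21 tokens → 20 bigram windows in total.
Repeated bigrams (each contributes count−1 duplicates):
  wall wall: 5
  again wall: 2
  carry wall: 2
  wall again: 2
7 duplicate windows → 20 − 7 = 13 distinct.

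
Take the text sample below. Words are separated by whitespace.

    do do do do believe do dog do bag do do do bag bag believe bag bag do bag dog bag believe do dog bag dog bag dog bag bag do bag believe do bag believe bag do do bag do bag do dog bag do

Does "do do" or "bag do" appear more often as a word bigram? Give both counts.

"do do": 6 occurrences
"bag do": 7 occurrences

"bag do" (7 vs 6)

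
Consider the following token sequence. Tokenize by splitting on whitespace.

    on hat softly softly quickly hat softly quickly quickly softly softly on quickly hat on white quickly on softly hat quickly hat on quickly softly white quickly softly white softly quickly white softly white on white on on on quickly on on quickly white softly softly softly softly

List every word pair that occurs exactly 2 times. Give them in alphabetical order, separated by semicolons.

hat on; hat softly; on white; quickly on; quickly white; white on; white quickly

Bigram counts meeting the condition (exactly 2 times):
  hat on: 2
  hat softly: 2
  on white: 2
  quickly on: 2
  quickly white: 2
  white on: 2
  white quickly: 2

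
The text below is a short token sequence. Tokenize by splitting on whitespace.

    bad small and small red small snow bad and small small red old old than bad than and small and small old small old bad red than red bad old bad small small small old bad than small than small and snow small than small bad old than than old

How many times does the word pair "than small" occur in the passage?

Scanning the 49 overlapping bigram windows for "than small":
  position 37–38: than small
  position 39–40: than small
  position 44–45: than small

3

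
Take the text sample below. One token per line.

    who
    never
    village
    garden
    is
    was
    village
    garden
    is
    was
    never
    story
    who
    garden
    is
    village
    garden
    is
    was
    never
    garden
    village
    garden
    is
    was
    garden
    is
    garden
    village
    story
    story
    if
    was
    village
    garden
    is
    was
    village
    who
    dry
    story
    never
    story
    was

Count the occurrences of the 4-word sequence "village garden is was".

Scanning the 41 overlapping 4-gram windows for "village garden is was":
  position 3–6: village garden is was
  position 7–10: village garden is was
  position 16–19: village garden is was
  position 22–25: village garden is was
  position 34–37: village garden is was

5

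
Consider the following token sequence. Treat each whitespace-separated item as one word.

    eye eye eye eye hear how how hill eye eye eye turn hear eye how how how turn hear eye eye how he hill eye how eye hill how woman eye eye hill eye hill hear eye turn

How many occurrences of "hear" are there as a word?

4

Scanning the 38 tokens for "hear":
  position 5: hear
  position 13: hear
  position 19: hear
  position 36: hear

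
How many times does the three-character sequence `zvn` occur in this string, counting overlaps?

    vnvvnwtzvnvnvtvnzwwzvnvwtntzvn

Sliding a length-3 window over the 30 characters (28 positions):
  position 8–10: zvn
  position 20–22: zvn
  position 28–30: zvn

3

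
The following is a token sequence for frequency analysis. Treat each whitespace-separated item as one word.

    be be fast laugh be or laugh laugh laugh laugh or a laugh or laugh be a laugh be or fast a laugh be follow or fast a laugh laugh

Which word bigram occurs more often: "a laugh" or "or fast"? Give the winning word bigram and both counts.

"a laugh": 4 occurrences
"or fast": 2 occurrences

"a laugh" (4 vs 2)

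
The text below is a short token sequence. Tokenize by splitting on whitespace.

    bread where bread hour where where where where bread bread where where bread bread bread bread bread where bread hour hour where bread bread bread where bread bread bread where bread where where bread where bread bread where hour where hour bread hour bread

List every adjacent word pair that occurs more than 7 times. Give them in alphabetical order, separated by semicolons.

bread bread; bread where; where bread

Bigram counts meeting the condition (more than 7 times):
  bread bread: 10
  bread where: 8
  where bread: 9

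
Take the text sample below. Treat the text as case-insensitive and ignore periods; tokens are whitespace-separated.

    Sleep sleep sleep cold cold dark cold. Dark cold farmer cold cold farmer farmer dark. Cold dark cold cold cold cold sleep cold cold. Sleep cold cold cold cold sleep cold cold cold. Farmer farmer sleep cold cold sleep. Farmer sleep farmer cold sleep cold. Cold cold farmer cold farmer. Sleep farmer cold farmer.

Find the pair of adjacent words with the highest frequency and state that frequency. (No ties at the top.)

Bigram frequencies (highest first):
  cold cold: 14
  sleep cold: 6
  cold farmer: 6
  cold sleep: 5
  dark cold: 4
  farmer cold: 4
  … (6 more, each ≤ 3)

"cold cold", 14 times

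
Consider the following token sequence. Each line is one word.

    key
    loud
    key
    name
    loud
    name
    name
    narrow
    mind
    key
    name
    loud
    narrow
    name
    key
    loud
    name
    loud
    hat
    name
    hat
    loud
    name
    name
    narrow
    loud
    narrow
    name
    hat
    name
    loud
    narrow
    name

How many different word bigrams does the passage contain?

33 tokens → 32 bigram windows in total.
Repeated bigrams (each contributes count−1 duplicates):
  name loud: 4
  loud name: 3
  loud narrow: 3
  narrow name: 3
  hat name: 2
  key loud: 2
  key name: 2
  name hat: 2
  … (2 more repeated)
15 duplicate windows → 32 − 15 = 17 distinct.

17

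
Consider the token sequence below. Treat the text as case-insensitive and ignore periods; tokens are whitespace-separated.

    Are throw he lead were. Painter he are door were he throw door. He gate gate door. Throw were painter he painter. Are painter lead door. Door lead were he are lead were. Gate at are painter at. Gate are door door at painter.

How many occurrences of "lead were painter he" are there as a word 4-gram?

1

Scanning the 41 overlapping 4-gram windows for "lead were painter he":
  position 4–7: lead were painter he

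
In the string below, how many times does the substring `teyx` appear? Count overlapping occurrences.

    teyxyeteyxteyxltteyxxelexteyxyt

Sliding a length-4 window over the 31 characters (28 positions):
  position 1–4: teyx
  position 7–10: teyx
  position 11–14: teyx
  position 17–20: teyx
  position 26–29: teyx

5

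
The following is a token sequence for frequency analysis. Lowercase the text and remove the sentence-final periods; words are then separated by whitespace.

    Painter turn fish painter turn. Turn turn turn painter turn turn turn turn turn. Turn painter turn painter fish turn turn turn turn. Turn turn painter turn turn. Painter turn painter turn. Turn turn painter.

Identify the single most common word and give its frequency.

Unigram frequencies (highest first):
  turn: 24
  painter: 9
  fish: 2

"turn", 24 times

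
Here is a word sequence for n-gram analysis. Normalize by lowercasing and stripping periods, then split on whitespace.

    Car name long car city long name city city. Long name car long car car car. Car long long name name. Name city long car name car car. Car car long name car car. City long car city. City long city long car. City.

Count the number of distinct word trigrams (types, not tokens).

29

44 tokens → 42 trigram windows in total.
Repeated trigrams (each contributes count−1 duplicates):
  car car car: 4
  city long car: 3
  long car city: 3
  car car long: 2
  car city long: 2
  city city long: 2
  city long name: 2
  long name car: 2
  … (1 more repeated)
13 duplicate windows → 42 − 13 = 29 distinct.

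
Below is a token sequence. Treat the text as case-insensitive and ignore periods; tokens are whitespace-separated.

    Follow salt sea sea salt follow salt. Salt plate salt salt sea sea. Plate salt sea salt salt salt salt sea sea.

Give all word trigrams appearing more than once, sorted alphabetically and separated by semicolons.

salt salt salt; salt salt sea; salt sea sea

Trigram counts meeting the condition (more than once):
  salt salt salt: 2
  salt salt sea: 2
  salt sea sea: 3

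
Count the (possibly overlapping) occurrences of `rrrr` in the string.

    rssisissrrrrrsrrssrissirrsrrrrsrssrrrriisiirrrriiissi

5

Sliding a length-4 window over the 53 characters (50 positions):
  position 9–12: rrrr
  position 10–13: rrrr
  position 27–30: rrrr
  position 35–38: rrrr
  position 44–47: rrrr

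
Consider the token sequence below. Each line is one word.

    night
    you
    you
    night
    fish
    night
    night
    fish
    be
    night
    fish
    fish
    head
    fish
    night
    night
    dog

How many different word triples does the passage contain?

17 tokens → 15 trigram windows in total.
Repeated trigrams (each contributes count−1 duplicates):
  fish night night: 2
1 duplicate windows → 15 − 1 = 14 distinct.

14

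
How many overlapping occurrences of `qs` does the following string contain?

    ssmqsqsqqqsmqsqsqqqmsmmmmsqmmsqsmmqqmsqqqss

7

Sliding a length-2 window over the 43 characters (42 positions):
  position 4–5: qs
  position 6–7: qs
  position 10–11: qs
  position 13–14: qs
  position 15–16: qs
  position 31–32: qs
  position 41–42: qs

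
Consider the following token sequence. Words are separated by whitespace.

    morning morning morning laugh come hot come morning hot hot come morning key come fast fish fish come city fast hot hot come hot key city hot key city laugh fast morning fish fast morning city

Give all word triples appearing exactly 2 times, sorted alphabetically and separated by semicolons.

Trigram counts meeting the condition (exactly 2 times):
  hot come morning: 2
  hot hot come: 2
  hot key city: 2

hot come morning; hot hot come; hot key city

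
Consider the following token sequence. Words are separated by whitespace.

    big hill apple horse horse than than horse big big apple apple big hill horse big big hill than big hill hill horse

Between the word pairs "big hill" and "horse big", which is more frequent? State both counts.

"big hill" (4 vs 2)

"big hill": 4 occurrences
"horse big": 2 occurrences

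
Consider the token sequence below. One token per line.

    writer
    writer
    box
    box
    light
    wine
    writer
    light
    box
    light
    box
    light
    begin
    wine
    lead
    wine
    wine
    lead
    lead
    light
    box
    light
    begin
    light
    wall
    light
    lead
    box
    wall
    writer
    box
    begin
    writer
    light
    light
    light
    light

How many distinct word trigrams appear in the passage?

31

37 tokens → 35 trigram windows in total.
Repeated trigrams (each contributes count−1 duplicates):
  light box light: 3
  box light begin: 2
  light light light: 2
4 duplicate windows → 35 − 4 = 31 distinct.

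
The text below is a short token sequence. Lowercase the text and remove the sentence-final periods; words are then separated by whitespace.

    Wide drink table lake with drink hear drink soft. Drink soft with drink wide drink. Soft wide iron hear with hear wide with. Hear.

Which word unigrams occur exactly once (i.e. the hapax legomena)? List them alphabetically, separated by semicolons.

Unigram counts meeting the condition (exactly once (i.e. the hapax legomena)):
  iron: 1
  lake: 1
  table: 1

iron; lake; table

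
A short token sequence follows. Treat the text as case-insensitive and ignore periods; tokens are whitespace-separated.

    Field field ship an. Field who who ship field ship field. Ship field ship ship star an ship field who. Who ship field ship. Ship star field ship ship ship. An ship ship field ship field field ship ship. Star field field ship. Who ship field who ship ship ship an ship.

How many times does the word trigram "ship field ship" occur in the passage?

5

Scanning the 50 overlapping trigram windows for "ship field ship":
  position 8–10: ship field ship
  position 10–12: ship field ship
  position 12–14: ship field ship
  position 22–24: ship field ship
  position 33–35: ship field ship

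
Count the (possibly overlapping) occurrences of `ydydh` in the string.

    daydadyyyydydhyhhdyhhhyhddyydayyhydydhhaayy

Sliding a length-5 window over the 43 characters (39 positions):
  position 10–14: ydydh
  position 34–38: ydydh

2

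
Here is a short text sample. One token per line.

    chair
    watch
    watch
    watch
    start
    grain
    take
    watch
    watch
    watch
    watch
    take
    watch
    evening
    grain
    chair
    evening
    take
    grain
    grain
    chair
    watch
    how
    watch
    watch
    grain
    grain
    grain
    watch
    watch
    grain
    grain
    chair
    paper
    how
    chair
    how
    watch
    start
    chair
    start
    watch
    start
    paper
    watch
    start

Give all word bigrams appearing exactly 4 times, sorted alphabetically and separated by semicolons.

Bigram counts meeting the condition (exactly 4 times):
  grain grain: 4
  watch start: 4

grain grain; watch start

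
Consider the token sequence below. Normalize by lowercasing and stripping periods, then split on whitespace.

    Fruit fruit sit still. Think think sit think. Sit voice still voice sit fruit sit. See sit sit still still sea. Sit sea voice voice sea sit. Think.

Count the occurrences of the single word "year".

0

Scanning the 28 tokens for "year":
  (none found)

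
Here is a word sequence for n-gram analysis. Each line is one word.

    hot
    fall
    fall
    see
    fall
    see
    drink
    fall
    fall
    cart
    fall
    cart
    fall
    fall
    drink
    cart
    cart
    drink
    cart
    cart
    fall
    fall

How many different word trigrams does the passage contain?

17

22 tokens → 20 trigram windows in total.
Repeated trigrams (each contributes count−1 duplicates):
  cart fall fall: 2
  drink cart cart: 2
  fall cart fall: 2
3 duplicate windows → 20 − 3 = 17 distinct.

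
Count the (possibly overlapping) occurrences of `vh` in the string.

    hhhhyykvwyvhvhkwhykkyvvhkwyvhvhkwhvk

5

Sliding a length-2 window over the 36 characters (35 positions):
  position 11–12: vh
  position 13–14: vh
  position 23–24: vh
  position 28–29: vh
  position 30–31: vh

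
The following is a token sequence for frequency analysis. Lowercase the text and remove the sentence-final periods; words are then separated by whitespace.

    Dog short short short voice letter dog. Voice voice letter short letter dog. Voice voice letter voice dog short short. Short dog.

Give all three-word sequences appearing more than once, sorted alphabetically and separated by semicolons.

Trigram counts meeting the condition (more than once):
  dog short short: 2
  dog voice voice: 2
  letter dog voice: 2
  short short short: 2
  voice voice letter: 2

dog short short; dog voice voice; letter dog voice; short short short; voice voice letter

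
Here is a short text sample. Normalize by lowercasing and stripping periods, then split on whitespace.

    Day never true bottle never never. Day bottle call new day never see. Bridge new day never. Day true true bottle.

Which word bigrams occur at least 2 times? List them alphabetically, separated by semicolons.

Bigram counts meeting the condition (at least 2 times):
  day never: 3
  never day: 2
  new day: 2
  true bottle: 2

day never; never day; new day; true bottle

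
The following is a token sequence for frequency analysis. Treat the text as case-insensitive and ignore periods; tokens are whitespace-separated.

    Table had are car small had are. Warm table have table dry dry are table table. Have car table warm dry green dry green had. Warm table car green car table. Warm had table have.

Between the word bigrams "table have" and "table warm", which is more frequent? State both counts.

"table have": 3 occurrences
"table warm": 2 occurrences

"table have" (3 vs 2)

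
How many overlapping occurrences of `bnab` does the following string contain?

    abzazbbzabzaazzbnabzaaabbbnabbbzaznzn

Sliding a length-4 window over the 37 characters (34 positions):
  position 16–19: bnab
  position 26–29: bnab

2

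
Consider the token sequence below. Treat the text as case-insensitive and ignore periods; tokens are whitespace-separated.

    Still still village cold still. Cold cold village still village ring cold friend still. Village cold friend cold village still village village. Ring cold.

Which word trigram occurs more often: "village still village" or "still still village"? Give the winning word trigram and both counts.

"village still village": 2 occurrences
"still still village": 1 occurrence

"village still village" (2 vs 1)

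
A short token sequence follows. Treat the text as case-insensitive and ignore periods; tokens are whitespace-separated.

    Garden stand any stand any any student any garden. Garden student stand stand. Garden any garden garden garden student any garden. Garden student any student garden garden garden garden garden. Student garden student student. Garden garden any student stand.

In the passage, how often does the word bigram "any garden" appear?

Scanning the 38 overlapping bigram windows for "any garden":
  position 8–9: any garden
  position 15–16: any garden
  position 20–21: any garden

3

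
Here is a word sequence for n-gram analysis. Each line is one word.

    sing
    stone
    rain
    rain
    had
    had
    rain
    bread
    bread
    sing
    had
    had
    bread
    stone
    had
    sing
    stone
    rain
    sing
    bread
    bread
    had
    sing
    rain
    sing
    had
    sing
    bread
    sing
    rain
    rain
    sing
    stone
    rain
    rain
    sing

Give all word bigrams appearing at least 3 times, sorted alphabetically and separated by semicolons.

had sing; rain rain; rain sing; sing stone; stone rain

Bigram counts meeting the condition (at least 3 times):
  had sing: 3
  rain rain: 3
  rain sing: 4
  sing stone: 3
  stone rain: 3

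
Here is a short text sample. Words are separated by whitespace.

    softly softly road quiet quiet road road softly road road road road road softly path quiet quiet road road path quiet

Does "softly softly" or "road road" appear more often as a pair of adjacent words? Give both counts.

"softly softly": 1 occurrence
"road road": 6 occurrences

"road road" (6 vs 1)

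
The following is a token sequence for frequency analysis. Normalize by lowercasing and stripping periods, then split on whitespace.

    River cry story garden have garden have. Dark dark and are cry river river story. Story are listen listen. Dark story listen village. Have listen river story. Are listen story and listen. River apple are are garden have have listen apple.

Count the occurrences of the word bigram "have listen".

2

Scanning the 40 overlapping bigram windows for "have listen":
  position 24–25: have listen
  position 39–40: have listen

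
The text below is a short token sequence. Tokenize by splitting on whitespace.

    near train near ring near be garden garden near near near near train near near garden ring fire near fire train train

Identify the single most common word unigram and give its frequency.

"near", 10 times

Unigram frequencies (highest first):
  near: 10
  train: 4
  garden: 3
  ring: 2
  fire: 2
  be: 1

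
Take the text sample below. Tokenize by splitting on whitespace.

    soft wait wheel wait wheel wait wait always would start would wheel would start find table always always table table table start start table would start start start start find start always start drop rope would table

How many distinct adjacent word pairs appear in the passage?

27

37 tokens → 36 bigram windows in total.
Repeated bigrams (each contributes count−1 duplicates):
  start start: 4
  would start: 3
  start find: 2
  table table: 2
  wait wheel: 2
  wheel wait: 2
9 duplicate windows → 36 − 9 = 27 distinct.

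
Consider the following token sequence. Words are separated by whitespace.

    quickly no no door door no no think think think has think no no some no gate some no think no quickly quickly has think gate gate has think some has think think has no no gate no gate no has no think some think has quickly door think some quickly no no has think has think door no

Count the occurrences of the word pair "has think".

6

Scanning the 58 overlapping bigram windows for "has think":
  position 11–12: has think
  position 24–25: has think
  position 28–29: has think
  position 31–32: has think
  position 54–55: has think
  position 56–57: has think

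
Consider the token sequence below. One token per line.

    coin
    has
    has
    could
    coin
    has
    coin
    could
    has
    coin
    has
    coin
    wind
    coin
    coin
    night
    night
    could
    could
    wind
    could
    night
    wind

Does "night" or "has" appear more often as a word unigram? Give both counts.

"night": 3 occurrences
"has": 5 occurrences

"has" (5 vs 3)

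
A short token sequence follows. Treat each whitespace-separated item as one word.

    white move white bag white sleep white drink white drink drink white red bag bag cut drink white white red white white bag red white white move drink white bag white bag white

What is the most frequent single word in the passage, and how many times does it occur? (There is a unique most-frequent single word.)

Unigram frequencies (highest first):
  white: 15
  bag: 6
  drink: 5
  red: 3
  move: 2
  sleep: 1
  … (1 more, each ≤ 1)

"white", 15 times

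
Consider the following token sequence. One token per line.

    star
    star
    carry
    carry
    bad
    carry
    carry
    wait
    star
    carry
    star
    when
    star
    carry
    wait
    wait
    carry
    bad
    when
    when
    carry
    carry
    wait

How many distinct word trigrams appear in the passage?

20

23 tokens → 21 trigram windows in total.
Repeated trigrams (each contributes count−1 duplicates):
  carry carry wait: 2
1 duplicate windows → 21 − 1 = 20 distinct.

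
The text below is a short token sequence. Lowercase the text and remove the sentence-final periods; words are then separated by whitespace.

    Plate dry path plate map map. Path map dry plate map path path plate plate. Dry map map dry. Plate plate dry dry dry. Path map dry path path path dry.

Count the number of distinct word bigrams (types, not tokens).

14

31 tokens → 30 bigram windows in total.
Repeated bigrams (each contributes count−1 duplicates):
  dry path: 3
  map dry: 3
  path path: 3
  plate dry: 3
  dry dry: 2
  dry plate: 2
  map map: 2
  map path: 2
  … (4 more repeated)
16 duplicate windows → 30 − 16 = 14 distinct.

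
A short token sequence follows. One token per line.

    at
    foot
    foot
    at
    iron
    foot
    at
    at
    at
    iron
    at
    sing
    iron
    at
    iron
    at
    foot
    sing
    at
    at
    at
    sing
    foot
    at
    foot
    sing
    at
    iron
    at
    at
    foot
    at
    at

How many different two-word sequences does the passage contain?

12

33 tokens → 32 bigram windows in total.
Repeated bigrams (each contributes count−1 duplicates):
  at at: 6
  at foot: 4
  at iron: 4
  foot at: 4
  iron at: 4
  at sing: 2
  foot sing: 2
  sing at: 2
20 duplicate windows → 32 − 20 = 12 distinct.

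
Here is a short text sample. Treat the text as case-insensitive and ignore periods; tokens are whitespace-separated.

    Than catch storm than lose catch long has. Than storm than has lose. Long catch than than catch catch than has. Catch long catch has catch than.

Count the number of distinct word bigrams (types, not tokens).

27 tokens → 26 bigram windows in total.
Repeated bigrams (each contributes count−1 duplicates):
  catch than: 3
  catch long: 2
  has catch: 2
  long catch: 2
  storm than: 2
  than catch: 2
  than has: 2
8 duplicate windows → 26 − 8 = 18 distinct.

18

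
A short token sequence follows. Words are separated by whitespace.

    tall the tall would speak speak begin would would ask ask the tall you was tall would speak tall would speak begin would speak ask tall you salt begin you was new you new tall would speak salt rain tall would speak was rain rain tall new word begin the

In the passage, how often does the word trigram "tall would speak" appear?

5

Scanning the 48 overlapping trigram windows for "tall would speak":
  position 3–5: tall would speak
  position 16–18: tall would speak
  position 19–21: tall would speak
  position 35–37: tall would speak
  position 40–42: tall would speak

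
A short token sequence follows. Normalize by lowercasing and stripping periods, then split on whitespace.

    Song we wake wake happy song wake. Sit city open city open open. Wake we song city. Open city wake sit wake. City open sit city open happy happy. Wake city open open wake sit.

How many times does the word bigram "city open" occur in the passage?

Scanning the 34 overlapping bigram windows for "city open":
  position 9–10: city open
  position 11–12: city open
  position 17–18: city open
  position 23–24: city open
  position 26–27: city open
  position 31–32: city open

6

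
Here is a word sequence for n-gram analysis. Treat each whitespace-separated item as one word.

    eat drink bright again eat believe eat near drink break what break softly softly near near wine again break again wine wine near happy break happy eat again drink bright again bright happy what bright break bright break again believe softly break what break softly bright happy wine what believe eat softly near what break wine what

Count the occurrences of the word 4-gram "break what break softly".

2

Scanning the 54 overlapping 4-gram windows for "break what break softly":
  position 10–13: break what break softly
  position 42–45: break what break softly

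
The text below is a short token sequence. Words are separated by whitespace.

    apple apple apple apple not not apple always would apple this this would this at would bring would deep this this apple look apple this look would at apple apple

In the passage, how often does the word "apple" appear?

Scanning the 30 tokens for "apple":
  position 1: apple
  position 2: apple
  position 3: apple
  position 4: apple
  position 7: apple
  position 10: apple
  position 22: apple
  position 24: apple
  position 29: apple
  position 30: apple

10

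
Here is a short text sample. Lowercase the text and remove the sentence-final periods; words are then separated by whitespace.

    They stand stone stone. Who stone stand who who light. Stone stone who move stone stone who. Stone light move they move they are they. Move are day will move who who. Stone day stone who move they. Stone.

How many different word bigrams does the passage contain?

39 tokens → 38 bigram windows in total.
Repeated bigrams (each contributes count−1 duplicates):
  stone who: 4
  move they: 3
  stone stone: 3
  who stone: 3
  they move: 2
  who move: 2
  who who: 2
12 duplicate windows → 38 − 12 = 26 distinct.

26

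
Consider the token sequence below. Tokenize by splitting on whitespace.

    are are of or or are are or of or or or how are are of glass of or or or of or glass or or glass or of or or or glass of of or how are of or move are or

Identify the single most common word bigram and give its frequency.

"or or", 8 times

Bigram frequencies (highest first):
  or or: 8
  of or: 7
  are are: 3
  are of: 3
  or of: 3
  or glass: 3
  … (10 more, each ≤ 2)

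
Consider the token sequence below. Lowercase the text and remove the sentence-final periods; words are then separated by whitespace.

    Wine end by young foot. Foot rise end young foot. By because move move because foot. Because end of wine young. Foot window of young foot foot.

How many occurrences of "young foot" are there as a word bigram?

4

Scanning the 26 overlapping bigram windows for "young foot":
  position 4–5: young foot
  position 9–10: young foot
  position 21–22: young foot
  position 25–26: young foot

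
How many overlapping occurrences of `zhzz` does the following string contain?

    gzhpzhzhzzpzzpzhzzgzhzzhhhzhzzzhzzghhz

Sliding a length-4 window over the 38 characters (35 positions):
  position 7–10: zhzz
  position 15–18: zhzz
  position 20–23: zhzz
  position 27–30: zhzz
  position 31–34: zhzz

5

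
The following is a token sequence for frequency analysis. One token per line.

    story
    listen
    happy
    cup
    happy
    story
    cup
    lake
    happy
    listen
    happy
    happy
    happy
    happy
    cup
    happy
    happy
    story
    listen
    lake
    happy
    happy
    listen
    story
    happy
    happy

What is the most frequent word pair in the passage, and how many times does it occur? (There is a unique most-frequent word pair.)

Bigram frequencies (highest first):
  happy happy: 6
  story listen: 2
  listen happy: 2
  happy cup: 2
  cup happy: 2
  happy story: 2
  … (7 more, each ≤ 2)

"happy happy", 6 times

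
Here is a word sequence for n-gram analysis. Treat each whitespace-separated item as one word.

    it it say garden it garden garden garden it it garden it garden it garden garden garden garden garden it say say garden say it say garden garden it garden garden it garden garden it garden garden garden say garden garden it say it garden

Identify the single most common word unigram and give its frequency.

"garden", 24 times

Unigram frequencies (highest first):
  garden: 24
  it: 14
  say: 7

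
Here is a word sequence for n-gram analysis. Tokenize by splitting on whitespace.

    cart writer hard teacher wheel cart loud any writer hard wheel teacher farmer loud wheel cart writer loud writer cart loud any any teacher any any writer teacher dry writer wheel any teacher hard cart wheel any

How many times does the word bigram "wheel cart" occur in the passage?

Scanning the 36 overlapping bigram windows for "wheel cart":
  position 5–6: wheel cart
  position 15–16: wheel cart

2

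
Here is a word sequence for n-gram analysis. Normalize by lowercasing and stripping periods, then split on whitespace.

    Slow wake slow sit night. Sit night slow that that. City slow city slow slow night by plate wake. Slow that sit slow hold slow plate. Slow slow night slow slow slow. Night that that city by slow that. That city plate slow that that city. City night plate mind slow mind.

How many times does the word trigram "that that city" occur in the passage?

Scanning the 50 overlapping trigram windows for "that that city":
  position 9–11: that that city
  position 34–36: that that city
  position 39–41: that that city
  position 44–46: that that city

4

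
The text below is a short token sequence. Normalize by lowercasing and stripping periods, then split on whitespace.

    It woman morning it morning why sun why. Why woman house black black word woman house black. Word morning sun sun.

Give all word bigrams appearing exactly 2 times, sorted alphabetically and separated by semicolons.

Bigram counts meeting the condition (exactly 2 times):
  black word: 2
  house black: 2
  woman house: 2

black word; house black; woman house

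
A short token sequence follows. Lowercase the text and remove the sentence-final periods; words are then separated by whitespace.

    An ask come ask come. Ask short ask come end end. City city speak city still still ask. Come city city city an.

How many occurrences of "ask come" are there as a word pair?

Scanning the 22 overlapping bigram windows for "ask come":
  position 2–3: ask come
  position 4–5: ask come
  position 8–9: ask come
  position 18–19: ask come

4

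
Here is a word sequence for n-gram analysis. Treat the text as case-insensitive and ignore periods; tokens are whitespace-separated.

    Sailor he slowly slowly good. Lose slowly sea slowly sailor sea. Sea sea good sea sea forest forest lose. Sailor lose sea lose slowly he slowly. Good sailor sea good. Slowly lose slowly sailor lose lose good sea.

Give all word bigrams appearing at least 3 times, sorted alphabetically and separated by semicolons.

Bigram counts meeting the condition (at least 3 times):
  lose slowly: 3
  sea sea: 3

lose slowly; sea sea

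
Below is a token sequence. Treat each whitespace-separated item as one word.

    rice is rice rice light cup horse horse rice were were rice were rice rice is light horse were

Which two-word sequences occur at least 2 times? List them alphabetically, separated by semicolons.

rice is; rice rice; rice were; were rice

Bigram counts meeting the condition (at least 2 times):
  rice is: 2
  rice rice: 2
  rice were: 2
  were rice: 2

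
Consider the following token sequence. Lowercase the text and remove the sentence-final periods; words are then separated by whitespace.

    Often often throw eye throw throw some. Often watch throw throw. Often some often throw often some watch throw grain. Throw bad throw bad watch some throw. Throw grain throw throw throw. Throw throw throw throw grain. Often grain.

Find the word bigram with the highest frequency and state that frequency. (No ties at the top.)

Bigram frequencies (highest first):
  throw throw: 9
  throw grain: 3
  often throw: 2
  some often: 2
  watch throw: 2
  throw often: 2
  … (15 more, each ≤ 2)

"throw throw", 9 times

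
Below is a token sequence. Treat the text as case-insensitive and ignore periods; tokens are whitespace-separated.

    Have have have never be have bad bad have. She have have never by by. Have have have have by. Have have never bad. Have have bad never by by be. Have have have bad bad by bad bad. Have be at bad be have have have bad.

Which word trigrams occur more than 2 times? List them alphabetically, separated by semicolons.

Trigram counts meeting the condition (more than 2 times):
  have have bad: 3
  have have have: 5
  have have never: 3

have have bad; have have have; have have never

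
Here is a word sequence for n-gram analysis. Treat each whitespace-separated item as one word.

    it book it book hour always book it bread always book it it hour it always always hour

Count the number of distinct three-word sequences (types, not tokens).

15

18 tokens → 16 trigram windows in total.
Repeated trigrams (each contributes count−1 duplicates):
  always book it: 2
1 duplicate windows → 16 − 1 = 15 distinct.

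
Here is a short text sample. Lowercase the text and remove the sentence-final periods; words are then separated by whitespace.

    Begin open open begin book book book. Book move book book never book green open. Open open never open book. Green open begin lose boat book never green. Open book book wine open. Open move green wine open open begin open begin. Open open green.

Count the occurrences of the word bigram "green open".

3

Scanning the 44 overlapping bigram windows for "green open":
  position 14–15: green open
  position 21–22: green open
  position 28–29: green open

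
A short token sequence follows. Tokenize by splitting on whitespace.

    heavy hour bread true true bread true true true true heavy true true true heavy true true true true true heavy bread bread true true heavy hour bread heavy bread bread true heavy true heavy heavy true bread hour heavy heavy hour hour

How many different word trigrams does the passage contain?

43 tokens → 41 trigram windows in total.
Repeated trigrams (each contributes count−1 duplicates):
  true true true: 6
  true true heavy: 4
  bread true true: 3
  true heavy true: 3
  bread bread true: 2
  heavy bread bread: 2
  heavy hour bread: 2
  heavy true true: 2
16 duplicate windows → 41 − 16 = 25 distinct.

25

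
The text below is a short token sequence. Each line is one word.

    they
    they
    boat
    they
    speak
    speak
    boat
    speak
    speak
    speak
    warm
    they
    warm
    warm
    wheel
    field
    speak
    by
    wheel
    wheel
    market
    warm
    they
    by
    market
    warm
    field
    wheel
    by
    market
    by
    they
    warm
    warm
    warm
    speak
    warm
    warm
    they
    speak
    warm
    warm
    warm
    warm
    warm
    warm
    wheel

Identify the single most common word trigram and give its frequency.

"warm warm warm", 5 times

Trigram frequencies (highest first):
  warm warm warm: 5
  they warm warm: 2
  warm warm wheel: 2
  speak warm warm: 2
  they they boat: 1
  they boat they: 1
  … (32 more, each ≤ 1)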